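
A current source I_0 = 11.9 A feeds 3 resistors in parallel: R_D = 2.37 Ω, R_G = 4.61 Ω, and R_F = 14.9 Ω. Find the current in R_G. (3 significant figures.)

I ≈ 3.66 A

Total conductance ΣG = 1/2.37 + 1/4.61 + 1/14.9 = 0.7060 (units of 1/Ω).
Current divider: I(R_G) = I_0 · G_k/ΣG = 11.9 × (0.2169/0.7060) = 11.9 × 0.3073 = 3.656 A.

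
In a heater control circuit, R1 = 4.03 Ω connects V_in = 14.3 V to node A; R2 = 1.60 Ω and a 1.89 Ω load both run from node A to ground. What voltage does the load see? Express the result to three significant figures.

R2 ‖ R_L = (1.60 × 1.89)/(1.60 + 1.89) = 0.8665 Ω.
Now apply the divider: V_out = 14.3 × 0.1770 = 2.531 V.

V_out ≈ 2.53 V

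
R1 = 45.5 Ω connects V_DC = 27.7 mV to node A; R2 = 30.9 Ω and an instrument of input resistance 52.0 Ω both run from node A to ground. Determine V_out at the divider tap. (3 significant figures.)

The load sits in parallel with R2, giving an effective lower resistance R2' = R2·R_L/(R2+R_L) = 19.38 Ω.
Now apply the divider: V_out = 27.7 × 0.2987 = 8.275 mV.

V_out ≈ 8.27 mV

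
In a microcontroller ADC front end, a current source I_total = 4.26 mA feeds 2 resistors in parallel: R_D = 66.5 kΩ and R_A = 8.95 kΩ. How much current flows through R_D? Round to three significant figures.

For two parallel branches, I_k = I_total · (other R)/(sum of R).
So I = 4.26 × 8.95/75.45 = 0.5053 mA.

I ≈ 0.505 mA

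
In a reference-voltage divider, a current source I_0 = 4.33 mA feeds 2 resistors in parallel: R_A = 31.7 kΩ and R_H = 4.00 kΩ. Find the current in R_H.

For two parallel branches, I_k = I_0 · (other R)/(sum of R).
So I = 4.33 × 31.7/35.70 = 3.845 mA.

I ≈ 3.84 mA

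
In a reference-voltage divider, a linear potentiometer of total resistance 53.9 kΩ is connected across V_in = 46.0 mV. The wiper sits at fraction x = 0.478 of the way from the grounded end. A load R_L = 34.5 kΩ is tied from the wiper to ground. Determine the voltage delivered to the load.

V_out ≈ 15.8 mV

Lower segment x·R_p = 25.76 kΩ; upper segment (1−x)·R_p = 28.14 kΩ.
R_L loads the lower segment: effective lower R = 14.75 kΩ.
Then V_out = V_in · 14.75/(28.14 + 14.75) = 15.82 mV.
(Unloaded: V_out = x·V_in = 22.0 mV.)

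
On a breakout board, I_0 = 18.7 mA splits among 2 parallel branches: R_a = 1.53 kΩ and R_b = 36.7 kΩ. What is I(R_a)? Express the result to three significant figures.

For two parallel branches, I_k = I_0 · (other R)/(sum of R).
I(R_a) = 18.7 × 36.7/(1.53 + 36.7) = 18.7 × 0.9600 = 17.95 mA.

I ≈ 18.0 mA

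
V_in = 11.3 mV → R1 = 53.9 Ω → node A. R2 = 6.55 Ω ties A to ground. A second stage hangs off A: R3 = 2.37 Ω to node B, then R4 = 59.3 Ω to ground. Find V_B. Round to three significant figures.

The second stage (R3 + R4 = 61.67 Ω) loads node A in parallel with R2.
Effective lower resistance at A: R2 ‖ 61.67 = 5.921 Ω.
First divider: V_A = V_in · 5.921/(53.9 + 5.921) = 1.118 mV.
Stage 2 is unloaded, so V_B = V_A · R4/(R3+R4) = 1.118 × 59.3/61.67 = 1.075 mV.

V_B ≈ 1.08 mV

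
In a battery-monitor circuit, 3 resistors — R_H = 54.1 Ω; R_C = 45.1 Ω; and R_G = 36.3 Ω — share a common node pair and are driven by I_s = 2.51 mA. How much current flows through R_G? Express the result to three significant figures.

I ≈ 1.01 mA

Total conductance ΣG = 1/54.1 + 1/45.1 + 1/36.3 = 0.06821 (units of 1/Ω).
R_G takes the fraction G_k/ΣG = 0.02755/0.06821 = 0.4039, so I = 2.51 × 0.4039 = 1.014 mA.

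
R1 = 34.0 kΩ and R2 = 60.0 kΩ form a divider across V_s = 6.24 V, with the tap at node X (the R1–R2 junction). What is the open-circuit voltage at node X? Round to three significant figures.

Open-circuit (no load on X): V_th = V_s · R2/(R1 + R2) = 6.24 × 60.0/(34.00 + 60.0) = 3.983 V.

V_th ≈ 3.98 V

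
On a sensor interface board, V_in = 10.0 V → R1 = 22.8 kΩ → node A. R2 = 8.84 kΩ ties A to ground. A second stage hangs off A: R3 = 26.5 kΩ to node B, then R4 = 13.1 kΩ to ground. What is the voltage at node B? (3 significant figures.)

V_B ≈ 0.796 V

Node A sees R2 in parallel with the series input of stage 2, R3 + R4 = 39.60 kΩ.
R2 ‖ (R3+R4) = 7.227 kΩ.
So V_A = 10.0 × 0.2407 = 2.407 V.
V_B = V_A × 0.3308 = 0.7962 V.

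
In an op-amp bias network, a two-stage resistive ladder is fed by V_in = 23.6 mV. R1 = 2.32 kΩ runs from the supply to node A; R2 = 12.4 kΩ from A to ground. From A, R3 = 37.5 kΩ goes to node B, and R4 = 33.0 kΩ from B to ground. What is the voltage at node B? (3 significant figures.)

Looking into the second stage from A: R3 + R4 = 70.50 kΩ appears in parallel with R2.
R2 ‖ (R3+R4) = 10.55 kΩ.
V_A = 23.6 × 10.55/(2.32 + 10.55) = 19.34 mV.
Then the unloaded second divider: V_B = V_A × R4/(R3+R4) = 19.34 × 0.4681 = 9.055 mV.

V_B ≈ 9.05 mV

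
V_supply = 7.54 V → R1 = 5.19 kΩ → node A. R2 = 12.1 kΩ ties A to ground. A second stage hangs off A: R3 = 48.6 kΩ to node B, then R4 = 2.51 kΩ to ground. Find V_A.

V_A ≈ 4.93 V

Node A sees R2 in parallel with the series input of stage 2, R3 + R4 = 51.11 kΩ.
R2 ‖ (R3+R4) = 9.784 kΩ.
First divider: V_A = V_supply · 9.784/(5.19 + 9.784) = 4.927 V.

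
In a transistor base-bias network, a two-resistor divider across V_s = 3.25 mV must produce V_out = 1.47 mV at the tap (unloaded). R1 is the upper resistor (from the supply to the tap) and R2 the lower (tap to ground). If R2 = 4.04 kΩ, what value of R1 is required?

V_out/V_s = R2/(R1+R2) = 0.4523.
R1 = R2·(1/k − 1) = 4.04 × 1.211 = 4.892 kΩ.

R1 ≈ 4.89 kΩ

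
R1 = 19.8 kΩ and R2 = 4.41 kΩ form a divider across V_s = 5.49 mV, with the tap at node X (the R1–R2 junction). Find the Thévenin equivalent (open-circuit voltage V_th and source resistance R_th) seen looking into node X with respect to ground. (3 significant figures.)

V_th ≈ 1.00 mV, R_th ≈ 3.61 kΩ

V_th is the unloaded tap voltage: V_s · R2/(R1+R2) = 5.49 × 0.1822 = 1.000 mV.
Looking into X with the source shorted: R_th = R1·R2/(R1+R2) = 19.80 × 4.41/24.21 = 3.607 kΩ.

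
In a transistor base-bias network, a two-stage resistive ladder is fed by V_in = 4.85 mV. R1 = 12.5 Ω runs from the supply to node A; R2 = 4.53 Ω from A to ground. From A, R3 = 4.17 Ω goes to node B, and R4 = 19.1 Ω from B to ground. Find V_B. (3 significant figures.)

The second stage (R3 + R4 = 23.27 Ω) loads node A in parallel with R2.
R2 ‖ (R3+R4) = 3.792 Ω.
So V_A = 4.85 × 0.2327 = 1.129 mV.
Stage 2 is unloaded, so V_B = V_A · R4/(R3+R4) = 1.129 × 19.1/23.27 = 0.9265 mV.

V_B ≈ 0.927 mV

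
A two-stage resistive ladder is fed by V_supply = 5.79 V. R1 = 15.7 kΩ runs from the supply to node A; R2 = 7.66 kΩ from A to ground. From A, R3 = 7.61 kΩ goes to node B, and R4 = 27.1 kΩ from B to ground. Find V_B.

Looking into the second stage from A: R3 + R4 = 34.71 kΩ appears in parallel with R2.
R2 ‖ (R3+R4) = 6.275 kΩ.
So V_A = 5.79 × 0.2856 = 1.653 V.
Then the unloaded second divider: V_B = V_A × R4/(R3+R4) = 1.653 × 0.7808 = 1.291 V.

V_B ≈ 1.29 V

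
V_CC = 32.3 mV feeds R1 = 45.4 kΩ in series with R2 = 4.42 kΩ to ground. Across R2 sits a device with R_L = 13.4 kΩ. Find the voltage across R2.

The load sits in parallel with R2, giving an effective lower resistance R2' = R2·R_L/(R2+R_L) = 3.324 kΩ.
Voltage divider with the loaded lower leg: V_out = 32.3 × 3.324/(45.4 + 3.324) = 32.3 × 0.06821 = 2.203 mV.
(Unloaded it would be 2.87 mV; the load pulls it down.)

V_out ≈ 2.20 mV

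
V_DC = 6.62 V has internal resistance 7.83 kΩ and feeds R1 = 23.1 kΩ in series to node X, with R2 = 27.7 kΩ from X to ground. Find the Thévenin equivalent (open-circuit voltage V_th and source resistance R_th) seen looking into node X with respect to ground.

V_th ≈ 3.13 V, R_th ≈ 14.6 kΩ

R1' = 7.83 + 23.1 = 30.93 kΩ (source resistance + R1).
With X open, the divider is unloaded: V_th = 6.62 × 27.7/58.63 = 3.128 V.
With V_DC suppressed (replaced by a short), R_th = R1' ‖ R2 = (30.93 × 27.7)/(30.93 + 27.7) = 14.61 kΩ.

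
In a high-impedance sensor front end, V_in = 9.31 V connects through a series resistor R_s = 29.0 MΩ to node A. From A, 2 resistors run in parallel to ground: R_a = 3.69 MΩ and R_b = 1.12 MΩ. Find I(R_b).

I ≈ 0.239 µA

Combine the parallel branches: R_p = (1/3.69 + 1/1.12)⁻¹ = 0.8592 MΩ.
V_A = 9.31 × 0.8592/29.86 = 0.2679 V.
Branch current I = V_A/R_b = 0.2679/1.12 = 0.2392 µA.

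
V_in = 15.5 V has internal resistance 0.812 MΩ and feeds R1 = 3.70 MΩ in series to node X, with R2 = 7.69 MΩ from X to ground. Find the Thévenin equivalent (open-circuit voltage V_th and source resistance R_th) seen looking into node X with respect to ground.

V_th ≈ 9.77 V, R_th ≈ 2.84 MΩ

R1' = 0.812 + 3.70 = 4.512 MΩ (source resistance + R1).
V_th is the unloaded tap voltage: V_in · R2/(R1'+R2) = 15.5 × 0.6302 = 9.768 V.
Looking into X with the source shorted: R_th = R1'·R2/(R1'+R2) = 4.512 × 7.69/12.20 = 2.844 MΩ.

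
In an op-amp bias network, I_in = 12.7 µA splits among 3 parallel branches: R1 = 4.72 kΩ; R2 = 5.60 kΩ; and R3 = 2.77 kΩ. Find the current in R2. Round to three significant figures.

Total conductance ΣG = 1/4.72 + 1/5.60 + 1/2.77 = 0.7514 (units of 1/kΩ).
R2 takes the fraction G_k/ΣG = 0.1786/0.7514 = 0.2376, so I = 12.7 × 0.2376 = 3.018 µA.

I ≈ 3.02 µA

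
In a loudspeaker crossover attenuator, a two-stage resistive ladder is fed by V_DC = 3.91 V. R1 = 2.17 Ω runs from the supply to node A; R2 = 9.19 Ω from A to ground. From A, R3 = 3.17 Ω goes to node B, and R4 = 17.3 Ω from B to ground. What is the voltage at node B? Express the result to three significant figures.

V_B ≈ 2.46 V

Looking into the second stage from A: R3 + R4 = 20.47 Ω appears in parallel with R2.
R2 ‖ (R3+R4) = 6.343 Ω.
First divider: V_A = V_DC · 6.343/(2.17 + 6.343) = 2.913 V.
Stage 2 is unloaded, so V_B = V_A · R4/(R3+R4) = 2.913 × 17.3/20.47 = 2.462 V.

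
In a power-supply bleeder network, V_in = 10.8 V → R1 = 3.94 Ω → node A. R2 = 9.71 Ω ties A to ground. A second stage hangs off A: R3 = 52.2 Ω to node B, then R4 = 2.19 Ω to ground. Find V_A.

V_A ≈ 7.31 V

Looking into the second stage from A: R3 + R4 = 54.39 Ω appears in parallel with R2.
R2 ‖ (R3+R4) = 8.239 Ω.
So V_A = 10.8 × 0.6765 = 7.306 V.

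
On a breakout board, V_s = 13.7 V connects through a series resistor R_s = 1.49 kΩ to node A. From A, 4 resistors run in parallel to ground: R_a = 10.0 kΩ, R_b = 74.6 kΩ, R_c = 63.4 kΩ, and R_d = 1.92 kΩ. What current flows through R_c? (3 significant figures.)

I ≈ 0.110 mA

Equivalent of the parallel group: R_p = 1.538 kΩ.
Node voltage V_A = V_s · R_p/(R_s + R_p) = 13.7 × 0.5080 = 6.960 V.
I(R_c) = V_A / R_c = 6.960/63.4 = 0.1098 mA.
(Check via current divider: I_total = 4.524 mA; share G_k/ΣG = 0.02427 → same result.)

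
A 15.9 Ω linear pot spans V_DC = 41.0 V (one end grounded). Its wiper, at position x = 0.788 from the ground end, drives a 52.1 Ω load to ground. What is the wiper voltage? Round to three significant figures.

V_out ≈ 30.7 V

Lower segment x·R_p = 12.53 Ω; upper segment (1−x)·R_p = 3.371 Ω.
R_L loads the lower segment: effective lower R = 10.10 Ω.
V_out = 41.0 × 10.10/(3.371 + 10.10) = 30.74 V.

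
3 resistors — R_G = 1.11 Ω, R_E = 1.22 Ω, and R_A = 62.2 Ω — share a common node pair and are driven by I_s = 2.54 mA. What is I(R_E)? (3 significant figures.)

I ≈ 1.20 mA

Conductances: ΣG = 1/1.11 + 1/1.22 + 1/62.2 = 1.737 (1/Ω).
By the current-divider rule, I = I_s · G_k/ΣG = 2.54 × 0.4720 = 1.199 mA.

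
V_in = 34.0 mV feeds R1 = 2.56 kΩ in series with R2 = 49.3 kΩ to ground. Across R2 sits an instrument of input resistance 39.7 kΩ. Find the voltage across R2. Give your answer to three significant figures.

V_out ≈ 30.5 mV

First combine the lower leg with the load: R2 ‖ R_L = 21.99 kΩ.
Then V_out = V_in · R2'/(R1 + R2') = 34.0 × 21.99/24.55 = 30.45 mV.
(Unloaded it would be 32.3 mV; the load pulls it down.)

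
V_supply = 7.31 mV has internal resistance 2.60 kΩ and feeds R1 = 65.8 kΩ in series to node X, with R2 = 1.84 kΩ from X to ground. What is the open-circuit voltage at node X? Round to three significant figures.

V_th ≈ 0.191 mV

R1' = 2.60 + 65.8 = 68.40 kΩ (source resistance + R1).
With X open, the divider is unloaded: V_th = 7.31 × 1.84/70.24 = 0.1915 mV.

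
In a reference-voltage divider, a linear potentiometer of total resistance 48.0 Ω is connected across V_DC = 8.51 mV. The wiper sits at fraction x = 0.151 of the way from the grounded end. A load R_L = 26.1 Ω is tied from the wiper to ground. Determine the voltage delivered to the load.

V_out ≈ 1.04 mV

Lower segment x·R_p = 7.248 Ω; upper segment (1−x)·R_p = 40.75 Ω.
R_L loads the lower segment: effective lower R = 5.673 Ω.
V_out = 8.51 × 5.673/(40.75 + 5.673) = 1.040 mV.
(Unloaded: V_out = x·V_DC = 1.29 mV.)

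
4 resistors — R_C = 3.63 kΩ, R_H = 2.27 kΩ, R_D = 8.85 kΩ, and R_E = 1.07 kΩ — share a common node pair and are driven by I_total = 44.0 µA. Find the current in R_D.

Conductances: ΣG = 1/3.63 + 1/2.27 + 1/8.85 + 1/1.07 = 1.764 (1/kΩ).
Current divider: I(R_D) = I_total · G_k/ΣG = 44.0 × (0.1130/1.764) = 44.0 × 0.06407 = 2.819 µA.

I ≈ 2.82 µA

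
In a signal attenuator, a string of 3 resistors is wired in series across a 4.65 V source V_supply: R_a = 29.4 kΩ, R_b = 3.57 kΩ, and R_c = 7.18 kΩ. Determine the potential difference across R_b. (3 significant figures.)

V ≈ 0.413 V

Series total: ΣR = 29.4 + 3.57 + 7.18 = 40.15 kΩ.
Voltage divider: V = V_supply · (3.570 / 40.15) = 4.65 × 0.08892 = 0.4135 V.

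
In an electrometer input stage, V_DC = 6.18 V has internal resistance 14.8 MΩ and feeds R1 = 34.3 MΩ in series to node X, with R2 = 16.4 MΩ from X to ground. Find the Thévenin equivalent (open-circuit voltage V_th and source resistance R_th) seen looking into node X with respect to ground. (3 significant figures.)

V_th ≈ 1.55 V, R_th ≈ 12.3 MΩ

R1' = 14.8 + 34.3 = 49.10 MΩ (source resistance + R1).
With X open, the divider is unloaded: V_th = 6.18 × 16.4/65.50 = 1.547 V.
With V_DC suppressed (replaced by a short), R_th = R1' ‖ R2 = (49.10 × 16.4)/(49.10 + 16.4) = 12.29 MΩ.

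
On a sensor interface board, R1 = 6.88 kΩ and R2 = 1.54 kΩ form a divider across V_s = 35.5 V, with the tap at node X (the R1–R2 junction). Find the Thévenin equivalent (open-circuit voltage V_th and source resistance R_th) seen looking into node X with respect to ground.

V_th is the unloaded tap voltage: V_s · R2/(R1+R2) = 35.5 × 0.1829 = 6.493 V.
With V_s suppressed (replaced by a short), R_th = R1 ‖ R2 = (6.880 × 1.54)/(6.880 + 1.54) = 1.258 kΩ.

V_th ≈ 6.49 V, R_th ≈ 1.26 kΩ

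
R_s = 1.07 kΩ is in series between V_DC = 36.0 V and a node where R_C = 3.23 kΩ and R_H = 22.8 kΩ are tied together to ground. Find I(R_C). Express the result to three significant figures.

Parallel bank: R_p = 1/(1/3.23 + 1/22.8) = 2.829 kΩ.
V_A by voltage divider: V_A = 36.0 × 2.829/(1.07 + 2.829) = 26.12 V.
I(R_C) = V_A / R_C = 26.12/3.23 = 8.087 mA.
(Check via current divider: I_total = 9.233 mA; share G_k/ΣG = 0.8759 → same result.)

I ≈ 8.09 mA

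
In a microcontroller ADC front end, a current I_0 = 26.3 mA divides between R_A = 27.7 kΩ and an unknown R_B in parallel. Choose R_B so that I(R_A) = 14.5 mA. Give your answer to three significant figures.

The fraction through R_A equals R_B/(R_A+R_B).
14.5/26.3 = R_B/(R_A + R_B) → R_B = R_A · (0.5513)/(1 − 0.5513) = 27.7 × 1.229 = 34.04 kΩ.

R_B ≈ 34.0 kΩ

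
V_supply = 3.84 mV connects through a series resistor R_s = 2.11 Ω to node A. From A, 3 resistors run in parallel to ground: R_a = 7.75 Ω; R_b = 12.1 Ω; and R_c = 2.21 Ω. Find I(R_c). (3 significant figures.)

Equivalent of the parallel group: R_p = 1.506 Ω.
V_A by voltage divider: V_A = 3.84 × 1.506/(2.11 + 1.506) = 1.599 mV.
I(R_c) = V_A / R_c = 1.599/2.21 = 0.7236 mA.

I ≈ 0.724 mA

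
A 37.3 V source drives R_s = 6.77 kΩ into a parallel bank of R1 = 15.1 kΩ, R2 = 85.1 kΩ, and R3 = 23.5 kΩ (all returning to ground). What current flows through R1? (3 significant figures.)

I ≈ 1.36 mA

Equivalent of the parallel group: R_p = 8.297 kΩ.
V_A = 37.3 × 8.297/15.07 = 20.54 V.
Branch current I = V_A/R1 = 20.54/15.1 = 1.360 mA.
(Equivalently: I_total = 2.476 mA, then current-divider fraction G_k/ΣG = 0.5495.)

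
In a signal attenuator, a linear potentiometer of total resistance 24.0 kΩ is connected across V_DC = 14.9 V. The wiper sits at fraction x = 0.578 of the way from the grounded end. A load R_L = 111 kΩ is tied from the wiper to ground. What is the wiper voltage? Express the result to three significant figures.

V_out ≈ 8.18 V

Split the track: R_lower = x·R_p = 13.87 kΩ, R_upper = (1−x)·R_p = 10.13 kΩ.
R_L loads the lower segment: effective lower R = 12.33 kΩ.
V_out = 14.9 × 12.33/(10.13 + 12.33) = 8.181 V.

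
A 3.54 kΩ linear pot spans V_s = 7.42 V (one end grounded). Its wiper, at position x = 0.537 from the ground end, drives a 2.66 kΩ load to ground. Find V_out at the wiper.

V_out ≈ 2.99 V

Split the track: R_lower = x·R_p = 1.901 kΩ, R_upper = (1−x)·R_p = 1.639 kΩ.
Lower segment in parallel with the load: 1.901 ‖ 2.66 = 1.109 kΩ.
V_out = 7.42 × 1.109/(1.639 + 1.109) = 2.994 V.
(Unloaded: V_out = x·V_s = 3.98 V.)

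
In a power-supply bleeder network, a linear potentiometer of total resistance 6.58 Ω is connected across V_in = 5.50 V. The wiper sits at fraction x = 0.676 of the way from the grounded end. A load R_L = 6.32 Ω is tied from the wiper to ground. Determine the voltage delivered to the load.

The pot divides into 2.132 Ω above the wiper and 4.448 Ω below.
Lower segment in parallel with the load: 4.448 ‖ 6.32 = 2.611 Ω.
Loaded-divider output: V_out = 5.50 × 0.5505 = 3.028 V.

V_out ≈ 3.03 V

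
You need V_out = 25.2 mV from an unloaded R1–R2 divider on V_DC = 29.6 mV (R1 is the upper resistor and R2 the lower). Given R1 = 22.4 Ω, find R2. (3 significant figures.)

R2 ≈ 128 Ω

V_out/V_DC = R2/(R1+R2) = 0.8514.
So R2 = R1 · V_out/(V_DC − V_out) = 22.4 × 25.2/(29.6 − 25.2) = 22.4 × 5.727 = 128.3 Ω.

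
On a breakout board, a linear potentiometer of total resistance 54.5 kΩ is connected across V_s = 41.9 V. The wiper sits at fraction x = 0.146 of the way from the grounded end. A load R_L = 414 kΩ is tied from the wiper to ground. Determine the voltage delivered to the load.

The pot divides into 46.54 kΩ above the wiper and 7.957 kΩ below.
Lower segment in parallel with the load: 7.957 ‖ 414 = 7.807 kΩ.
Loaded-divider output: V_out = 41.9 × 0.1436 = 6.019 V.

V_out ≈ 6.02 V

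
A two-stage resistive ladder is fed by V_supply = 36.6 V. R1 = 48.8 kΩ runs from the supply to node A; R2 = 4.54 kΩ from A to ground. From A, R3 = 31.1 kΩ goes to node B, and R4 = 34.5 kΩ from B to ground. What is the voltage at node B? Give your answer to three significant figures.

The second stage (R3 + R4 = 65.60 kΩ) loads node A in parallel with R2.
R2 ‖ (R3+R4) = 4.246 kΩ.
V_A = 36.6 × 4.246/(48.8 + 4.246) = 2.930 V.
Then the unloaded second divider: V_B = V_A × R4/(R3+R4) = 2.930 × 0.5259 = 1.541 V.

V_B ≈ 1.54 V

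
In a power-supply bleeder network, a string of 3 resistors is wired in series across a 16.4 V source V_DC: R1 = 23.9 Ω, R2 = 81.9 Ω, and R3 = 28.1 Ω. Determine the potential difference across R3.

V ≈ 3.44 V

ΣR = 23.9 + 81.9 + 28.1 = 133.9 Ω.
Voltage divider: V = V_DC · (28.10 / 133.9) = 16.4 × 0.2099 = 3.442 V.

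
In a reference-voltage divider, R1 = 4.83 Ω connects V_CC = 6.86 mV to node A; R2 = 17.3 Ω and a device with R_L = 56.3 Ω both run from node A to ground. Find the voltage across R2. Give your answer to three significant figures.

V_out ≈ 5.03 mV

First combine the lower leg with the load: R2 ‖ R_L = 13.23 Ω.
Now apply the divider: V_out = 6.86 × 0.7326 = 5.026 mV.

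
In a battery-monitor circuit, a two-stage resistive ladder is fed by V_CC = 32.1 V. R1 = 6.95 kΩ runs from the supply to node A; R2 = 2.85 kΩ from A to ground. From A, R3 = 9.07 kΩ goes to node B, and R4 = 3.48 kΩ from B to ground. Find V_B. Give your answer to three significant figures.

V_B ≈ 2.23 V

The second stage (R3 + R4 = 12.55 kΩ) loads node A in parallel with R2.
Effective lower resistance at A: R2 ‖ 12.55 = 2.323 kΩ.
First divider: V_A = V_CC · 2.323/(6.95 + 2.323) = 8.040 V.
V_B = V_A × 0.2773 = 2.230 V.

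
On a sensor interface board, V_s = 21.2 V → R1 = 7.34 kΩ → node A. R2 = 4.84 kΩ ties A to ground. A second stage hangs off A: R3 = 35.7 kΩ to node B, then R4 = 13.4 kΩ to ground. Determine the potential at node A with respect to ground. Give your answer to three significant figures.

V_A ≈ 7.95 V

Node A sees R2 in parallel with the series input of stage 2, R3 + R4 = 49.10 kΩ.
R2 ‖ (R3+R4) = 4.406 kΩ.
First divider: V_A = V_s · 4.406/(7.34 + 4.406) = 7.952 V.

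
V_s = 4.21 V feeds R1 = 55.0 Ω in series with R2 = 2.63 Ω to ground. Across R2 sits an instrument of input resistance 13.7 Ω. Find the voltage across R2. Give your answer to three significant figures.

First combine the lower leg with the load: R2 ‖ R_L = 2.206 Ω.
Now apply the divider: V_out = 4.21 × 0.03857 = 0.1624 V.
(Unloaded it would be 0.192 V; the load pulls it down.)

V_out ≈ 0.162 V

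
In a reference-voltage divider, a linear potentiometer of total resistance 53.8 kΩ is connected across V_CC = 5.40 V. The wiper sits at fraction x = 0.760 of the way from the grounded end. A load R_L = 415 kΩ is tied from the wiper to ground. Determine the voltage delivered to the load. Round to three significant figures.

V_out ≈ 4.01 V

Lower segment x·R_p = 40.89 kΩ; upper segment (1−x)·R_p = 12.91 kΩ.
(x·R_p) ‖ R_L = 37.22 kΩ.
V_out = 5.40 × 37.22/(12.91 + 37.22) = 4.009 V.
(Unloaded: V_out = x·V_CC = 4.10 V.)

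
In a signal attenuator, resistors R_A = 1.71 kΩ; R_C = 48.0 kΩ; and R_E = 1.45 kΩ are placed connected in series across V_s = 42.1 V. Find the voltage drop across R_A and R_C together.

Total series resistance ΣR = 1.71 + 48.0 + 1.45 = 51.16 kΩ.
R_{R_A..R_C} = 1.71 + 48.0 = 49.71 kΩ.
V = V_s · R/ΣR = 42.1 × 0.9717 = 40.91 V.

V ≈ 40.9 V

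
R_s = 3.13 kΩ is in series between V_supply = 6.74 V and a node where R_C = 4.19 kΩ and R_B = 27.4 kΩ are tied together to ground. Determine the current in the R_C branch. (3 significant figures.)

I ≈ 0.864 mA

Equivalent of the parallel group: R_p = 3.634 kΩ.
V_A by voltage divider: V_A = 6.74 × 3.634/(3.13 + 3.634) = 3.621 V.
I(R_C) = V_A / R_C = 3.621/4.19 = 0.8643 mA.
(Check via current divider: I_total = 0.9964 mA; share G_k/ΣG = 0.8674 → same result.)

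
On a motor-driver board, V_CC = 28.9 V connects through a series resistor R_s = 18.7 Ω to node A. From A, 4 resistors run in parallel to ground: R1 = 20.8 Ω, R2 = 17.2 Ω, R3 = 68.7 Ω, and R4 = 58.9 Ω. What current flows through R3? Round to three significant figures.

Equivalent of the parallel group: R_p = 7.260 Ω.
Node voltage V_A = V_CC · R_p/(R_s + R_p) = 28.9 × 0.2796 = 8.082 V.
Branch current I = V_A/R3 = 8.082/68.7 = 0.1176 A.

I ≈ 0.118 A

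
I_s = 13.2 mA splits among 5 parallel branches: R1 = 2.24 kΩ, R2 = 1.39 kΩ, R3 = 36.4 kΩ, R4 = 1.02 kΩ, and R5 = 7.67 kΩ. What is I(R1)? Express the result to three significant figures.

ΣG = 1/2.24 + 1/1.39 + 1/36.4 + 1/1.02 + 1/7.67 = 2.304.
R1 takes the fraction G_k/ΣG = 0.4464/2.304 = 0.1938, so I = 13.2 × 0.1938 = 2.558 mA.

I ≈ 2.56 mA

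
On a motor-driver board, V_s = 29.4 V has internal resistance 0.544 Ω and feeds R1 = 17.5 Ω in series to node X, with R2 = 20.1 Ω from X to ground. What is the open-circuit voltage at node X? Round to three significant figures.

V_th ≈ 15.5 V

R1' = 0.544 + 17.5 = 18.04 Ω (source resistance + R1).
With X open, the divider is unloaded: V_th = 29.4 × 20.1/38.14 = 15.49 V.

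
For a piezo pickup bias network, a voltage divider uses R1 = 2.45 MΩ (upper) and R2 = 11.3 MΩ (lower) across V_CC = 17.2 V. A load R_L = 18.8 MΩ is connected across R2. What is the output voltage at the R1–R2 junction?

First combine the lower leg with the load: R2 ‖ R_L = 7.058 MΩ.
Then V_out = V_CC · R2'/(R1 + R2') = 17.2 × 7.058/9.508 = 12.77 V.
(Unloaded it would be 14.1 V; the load pulls it down.)

V_out ≈ 12.8 V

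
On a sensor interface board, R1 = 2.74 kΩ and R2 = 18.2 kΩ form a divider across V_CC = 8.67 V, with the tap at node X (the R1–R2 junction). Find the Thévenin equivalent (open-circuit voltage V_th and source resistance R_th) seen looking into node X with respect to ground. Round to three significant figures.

V_th ≈ 7.54 V, R_th ≈ 2.38 kΩ

With X open, the divider is unloaded: V_th = 8.67 × 18.2/20.94 = 7.536 V.
With V_CC suppressed (replaced by a short), R_th = R1 ‖ R2 = (2.740 × 18.2)/(2.740 + 18.2) = 2.381 kΩ.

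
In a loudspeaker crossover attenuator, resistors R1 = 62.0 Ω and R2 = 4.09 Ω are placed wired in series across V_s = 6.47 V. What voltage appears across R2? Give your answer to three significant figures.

V ≈ 0.400 V

Total series resistance ΣR = 62.0 + 4.09 = 66.09 Ω.
Voltage divider: V = V_s · (4.090 / 66.09) = 6.47 × 0.06189 = 0.4004 V.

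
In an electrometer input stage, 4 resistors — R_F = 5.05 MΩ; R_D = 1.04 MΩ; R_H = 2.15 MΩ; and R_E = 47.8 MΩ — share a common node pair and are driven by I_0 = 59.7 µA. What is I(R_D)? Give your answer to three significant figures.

I ≈ 34.9 µA

ΣG = 1/5.05 + 1/1.04 + 1/2.15 + 1/47.8 = 1.646.
By the current-divider rule, I = I_0 · G_k/ΣG = 59.7 × 0.5843 = 34.88 µA.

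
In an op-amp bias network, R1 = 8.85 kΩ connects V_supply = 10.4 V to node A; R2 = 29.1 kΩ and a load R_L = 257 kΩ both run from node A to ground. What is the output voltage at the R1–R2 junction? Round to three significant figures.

R2 ‖ R_L = (29.1 × 257)/(29.1 + 257) = 26.14 kΩ.
Now apply the divider: V_out = 10.4 × 0.7471 = 7.770 V.
(Unloaded it would be 7.97 V; the load pulls it down.)

V_out ≈ 7.77 V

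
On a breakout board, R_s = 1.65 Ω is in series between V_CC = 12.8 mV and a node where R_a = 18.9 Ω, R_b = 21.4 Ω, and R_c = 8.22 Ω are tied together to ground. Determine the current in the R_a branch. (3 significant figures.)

I ≈ 0.496 mA

Combine the parallel branches: R_p = (1/18.9 + 1/21.4 + 1/8.22)⁻¹ = 4.519 Ω.
Node voltage V_A = V_CC · R_p/(R_s + R_p) = 12.8 × 0.7325 = 9.376 mV.
I(R_a) = V_A / R_a = 9.376/18.9 = 0.4961 mA.
(Equivalently: I_total = 2.075 mA, then current-divider fraction G_k/ΣG = 0.2391.)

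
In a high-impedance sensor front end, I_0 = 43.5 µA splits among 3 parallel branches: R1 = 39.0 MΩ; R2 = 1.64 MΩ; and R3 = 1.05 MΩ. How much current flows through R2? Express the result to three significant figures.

Total conductance ΣG = 1/39.0 + 1/1.64 + 1/1.05 = 1.588 (units of 1/MΩ).
R2 takes the fraction G_k/ΣG = 0.6098/1.588 = 0.3840, so I = 43.5 × 0.3840 = 16.71 µA.

I ≈ 16.7 µA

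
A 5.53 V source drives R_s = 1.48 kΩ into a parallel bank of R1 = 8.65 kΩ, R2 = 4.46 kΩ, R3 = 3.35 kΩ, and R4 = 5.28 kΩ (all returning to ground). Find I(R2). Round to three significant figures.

Combine the parallel branches: R_p = (1/8.65 + 1/4.46 + 1/3.35 + 1/5.28)⁻¹ = 1.208 kΩ.
V_A = 5.53 × 1.208/2.688 = 2.485 V.
I(R2) = V_A / R2 = 2.485/4.46 = 0.5573 mA.

I ≈ 0.557 mA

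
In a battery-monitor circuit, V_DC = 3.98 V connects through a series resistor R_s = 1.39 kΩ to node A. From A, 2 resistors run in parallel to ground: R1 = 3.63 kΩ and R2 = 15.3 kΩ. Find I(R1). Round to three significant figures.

I ≈ 0.744 mA

Equivalent of the parallel group: R_p = 2.934 kΩ.
Node voltage V_A = V_DC · R_p/(R_s + R_p) = 3.98 × 0.6785 = 2.701 V.
I(R1) = V_A / R1 = 2.701/3.63 = 0.7440 mA.
(Check via current divider: I_total = 0.9205 mA; share G_k/ΣG = 0.8082 → same result.)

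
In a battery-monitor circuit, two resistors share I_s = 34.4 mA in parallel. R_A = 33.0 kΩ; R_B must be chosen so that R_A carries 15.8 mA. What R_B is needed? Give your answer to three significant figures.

R_B ≈ 28.0 kΩ

In a two-way split, I_A/I_s = R_B/(R_A + R_B).
With f = 0.4593, R_B = R_A · f/(1−f) = 33.0 × 0.8495 = 28.03 kΩ.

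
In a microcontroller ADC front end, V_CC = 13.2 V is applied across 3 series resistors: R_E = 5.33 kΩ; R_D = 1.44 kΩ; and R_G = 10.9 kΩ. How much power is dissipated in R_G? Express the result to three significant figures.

The common current is I = 13.2/17.67 = 0.7470 mA.
P = I²R = 0.5581 × 10.9 = 6.083 mW.

P ≈ 6.08 mW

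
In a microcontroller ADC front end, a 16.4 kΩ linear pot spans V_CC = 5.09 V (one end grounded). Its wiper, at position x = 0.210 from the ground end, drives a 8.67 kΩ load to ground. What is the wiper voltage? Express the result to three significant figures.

The pot divides into 12.96 kΩ above the wiper and 3.444 kΩ below.
R_L loads the lower segment: effective lower R = 2.465 kΩ.
V_out = 5.09 × 2.465/(12.96 + 2.465) = 0.8136 V.

V_out ≈ 0.814 V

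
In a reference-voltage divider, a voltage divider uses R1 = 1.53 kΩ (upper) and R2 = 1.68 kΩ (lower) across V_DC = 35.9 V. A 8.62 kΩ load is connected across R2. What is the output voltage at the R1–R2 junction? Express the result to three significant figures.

The load sits in parallel with R2, giving an effective lower resistance R2' = R2·R_L/(R2+R_L) = 1.406 kΩ.
Voltage divider with the loaded lower leg: V_out = 35.9 × 1.406/(1.53 + 1.406) = 35.9 × 0.4789 = 17.19 V.

V_out ≈ 17.2 V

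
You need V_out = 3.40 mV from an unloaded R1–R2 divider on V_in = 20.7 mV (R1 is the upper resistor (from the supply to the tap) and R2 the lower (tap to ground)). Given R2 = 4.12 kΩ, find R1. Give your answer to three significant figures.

R1 ≈ 21.0 kΩ

V_out/V_in = R2/(R1+R2) = 0.1643.
R1 = R2·(1/k − 1) = 4.12 × 5.088 = 20.96 kΩ.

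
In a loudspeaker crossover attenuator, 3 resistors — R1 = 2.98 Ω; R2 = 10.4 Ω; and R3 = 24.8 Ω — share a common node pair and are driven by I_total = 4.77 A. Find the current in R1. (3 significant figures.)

I ≈ 3.39 A

Total conductance ΣG = 1/2.98 + 1/10.4 + 1/24.8 = 0.4720 (units of 1/Ω).
By the current-divider rule, I = I_total · G_k/ΣG = 4.77 × 0.7109 = 3.391 A.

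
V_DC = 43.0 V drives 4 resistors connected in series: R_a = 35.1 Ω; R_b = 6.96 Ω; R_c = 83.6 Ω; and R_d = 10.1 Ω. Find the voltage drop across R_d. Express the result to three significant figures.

V ≈ 3.20 V

ΣR = 35.1 + 6.96 + 83.6 + 10.1 = 135.8 Ω.
V = V_DC · R/ΣR = 43.0 × 0.07440 = 3.199 V.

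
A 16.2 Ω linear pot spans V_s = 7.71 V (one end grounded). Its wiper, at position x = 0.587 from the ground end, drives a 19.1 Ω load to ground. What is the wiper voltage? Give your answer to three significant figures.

Split the track: R_lower = x·R_p = 9.509 Ω, R_upper = (1−x)·R_p = 6.691 Ω.
(x·R_p) ‖ R_L = 6.349 Ω.
Loaded-divider output: V_out = 7.71 × 0.4869 = 3.754 V.

V_out ≈ 3.75 V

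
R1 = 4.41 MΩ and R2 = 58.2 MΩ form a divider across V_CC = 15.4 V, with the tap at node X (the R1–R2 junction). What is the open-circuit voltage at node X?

V_th is the unloaded tap voltage: V_CC · R2/(R1+R2) = 15.4 × 0.9296 = 14.32 V.

V_th ≈ 14.3 V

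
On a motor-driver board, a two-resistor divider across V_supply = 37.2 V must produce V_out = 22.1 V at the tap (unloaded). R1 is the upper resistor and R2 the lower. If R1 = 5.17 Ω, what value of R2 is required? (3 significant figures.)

The divider ratio is R2/(R1+R2) = 22.1/37.2 = 0.5941.
Rearranging, R2 = R1·k/(1−k) = 5.17 × 1.464 = 7.567 Ω.

R2 ≈ 7.57 Ω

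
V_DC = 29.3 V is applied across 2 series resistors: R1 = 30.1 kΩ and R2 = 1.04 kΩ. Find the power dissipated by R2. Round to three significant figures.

ΣR = 31.14 kΩ → I = 29.3/31.14 = 0.9409 mA.
P(R2) = I²·R2 = (0.9409)² × 1.04 = 0.9207 mW.

P ≈ 0.921 mW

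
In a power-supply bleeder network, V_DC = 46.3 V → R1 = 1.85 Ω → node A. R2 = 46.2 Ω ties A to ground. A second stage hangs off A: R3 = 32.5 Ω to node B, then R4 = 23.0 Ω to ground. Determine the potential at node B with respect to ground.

V_B ≈ 17.9 V

Looking into the second stage from A: R3 + R4 = 55.50 Ω appears in parallel with R2.
Effective lower resistance at A: R2 ‖ 55.50 = 25.21 Ω.
V_A = 46.3 × 25.21/(1.85 + 25.21) = 43.13 V.
Stage 2 is unloaded, so V_B = V_A · R4/(R3+R4) = 43.13 × 23.0/55.50 = 17.88 V.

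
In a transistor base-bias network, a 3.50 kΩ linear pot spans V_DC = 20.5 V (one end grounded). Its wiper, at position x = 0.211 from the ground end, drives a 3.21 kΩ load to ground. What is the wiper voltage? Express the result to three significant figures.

V_out ≈ 3.66 V

Split the track: R_lower = x·R_p = 0.7385 kΩ, R_upper = (1−x)·R_p = 2.762 kΩ.
Lower segment in parallel with the load: 0.7385 ‖ 3.21 = 0.6004 kΩ.
Loaded-divider output: V_out = 20.5 × 0.1786 = 3.661 V.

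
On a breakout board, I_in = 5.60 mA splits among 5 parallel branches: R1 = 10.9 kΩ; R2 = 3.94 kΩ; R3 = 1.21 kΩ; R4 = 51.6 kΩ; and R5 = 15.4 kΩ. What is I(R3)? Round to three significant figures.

ΣG = 1/10.9 + 1/3.94 + 1/1.21 + 1/51.6 + 1/15.4 = 1.256.
Current divider: I(R3) = I_in · G_k/ΣG = 5.60 × (0.8264/1.256) = 5.60 × 0.6578 = 3.684 mA.

I ≈ 3.68 mA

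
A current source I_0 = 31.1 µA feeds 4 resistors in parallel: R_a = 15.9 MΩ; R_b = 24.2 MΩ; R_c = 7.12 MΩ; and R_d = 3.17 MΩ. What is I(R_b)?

ΣG = 1/15.9 + 1/24.2 + 1/7.12 + 1/3.17 = 0.5601.
Current divider: I(R_b) = I_0 · G_k/ΣG = 31.1 × (0.04132/0.5601) = 31.1 × 0.07377 = 2.294 µA.

I ≈ 2.29 µA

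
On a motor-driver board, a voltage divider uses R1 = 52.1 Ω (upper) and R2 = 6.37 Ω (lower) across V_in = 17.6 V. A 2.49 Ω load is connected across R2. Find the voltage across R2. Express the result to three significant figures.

R2 ‖ R_L = (6.37 × 2.49)/(6.37 + 2.49) = 1.790 Ω.
Now apply the divider: V_out = 17.6 × 0.03322 = 0.5847 V.

V_out ≈ 0.585 V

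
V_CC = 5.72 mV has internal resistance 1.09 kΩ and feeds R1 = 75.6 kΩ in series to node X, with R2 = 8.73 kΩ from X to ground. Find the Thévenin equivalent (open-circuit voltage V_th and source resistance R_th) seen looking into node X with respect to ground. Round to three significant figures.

V_th ≈ 0.585 mV, R_th ≈ 7.84 kΩ

R1' = 1.09 + 75.6 = 76.69 kΩ (source resistance + R1).
Open-circuit (no load on X): V_th = V_CC · R2/(R1' + R2) = 5.72 × 8.73/(76.69 + 8.73) = 0.5846 mV.
Looking into X with the source shorted: R_th = R1'·R2/(R1'+R2) = 76.69 × 8.73/85.42 = 7.838 kΩ.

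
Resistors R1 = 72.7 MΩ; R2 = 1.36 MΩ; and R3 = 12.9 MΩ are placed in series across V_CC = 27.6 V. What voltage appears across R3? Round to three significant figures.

V ≈ 4.09 V

Series total: ΣR = 72.7 + 1.36 + 12.9 = 86.96 MΩ.
By the voltage-divider rule, V = 27.6 × 12.90/86.96 = 4.094 V.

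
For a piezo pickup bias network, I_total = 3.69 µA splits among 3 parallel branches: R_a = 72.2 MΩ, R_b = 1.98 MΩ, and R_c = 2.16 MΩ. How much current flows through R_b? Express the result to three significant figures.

Conductances: ΣG = 1/72.2 + 1/1.98 + 1/2.16 = 0.9819 (1/MΩ).
R_b takes the fraction G_k/ΣG = 0.5051/0.9819 = 0.5144, so I = 3.69 × 0.5144 = 1.898 µA.

I ≈ 1.90 µA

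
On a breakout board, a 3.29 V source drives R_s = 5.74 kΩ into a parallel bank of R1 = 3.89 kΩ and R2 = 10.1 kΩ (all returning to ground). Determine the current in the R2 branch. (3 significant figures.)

I ≈ 0.107 mA

Combine the parallel branches: R_p = (1/3.89 + 1/10.1)⁻¹ = 2.808 kΩ.
V_A = 3.29 × 2.808/8.548 = 1.081 V.
I(R2) = V_A / R2 = 1.081/10.1 = 0.1070 mA.
(Check via current divider: I_total = 0.3849 mA; share G_k/ΣG = 0.2781 → same result.)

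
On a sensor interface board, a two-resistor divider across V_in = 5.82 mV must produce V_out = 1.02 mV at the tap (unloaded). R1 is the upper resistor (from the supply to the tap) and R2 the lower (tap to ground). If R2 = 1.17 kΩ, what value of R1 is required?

R1 ≈ 5.51 kΩ

Required fraction k = V_out/V_in = 0.1753.
R1 = R2·(1/k − 1) = 1.17 × 4.706 = 5.506 kΩ.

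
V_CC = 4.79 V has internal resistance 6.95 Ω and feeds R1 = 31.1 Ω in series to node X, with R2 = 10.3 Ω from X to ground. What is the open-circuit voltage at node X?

V_th ≈ 1.02 V

R1' = 6.95 + 31.1 = 38.05 Ω (source resistance + R1).
With X open, the divider is unloaded: V_th = 4.79 × 10.3/48.35 = 1.020 V.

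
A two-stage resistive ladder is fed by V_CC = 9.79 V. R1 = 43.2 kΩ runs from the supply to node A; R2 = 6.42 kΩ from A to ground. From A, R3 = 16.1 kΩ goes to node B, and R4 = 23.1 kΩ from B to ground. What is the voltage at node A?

Node A sees R2 in parallel with the series input of stage 2, R3 + R4 = 39.20 kΩ.
Effective lower resistance at A: R2 ‖ 39.20 = 5.517 kΩ.
V_A = 9.79 × 5.517/(43.2 + 5.517) = 1.109 V.

V_A ≈ 1.11 V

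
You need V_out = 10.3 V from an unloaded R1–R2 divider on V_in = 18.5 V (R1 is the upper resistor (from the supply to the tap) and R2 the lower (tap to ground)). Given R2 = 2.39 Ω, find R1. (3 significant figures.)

R1 ≈ 1.90 Ω

Required fraction k = V_out/V_in = 0.5568.
Rearranging, R1 = R2·(1−k)/k = 2.39 × 0.7961 = 1.903 Ω.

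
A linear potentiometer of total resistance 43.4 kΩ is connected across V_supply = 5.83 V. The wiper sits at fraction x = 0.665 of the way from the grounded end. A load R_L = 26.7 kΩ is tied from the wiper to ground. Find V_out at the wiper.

The pot divides into 14.54 kΩ above the wiper and 28.86 kΩ below.
(x·R_p) ‖ R_L = 13.87 kΩ.
Loaded-divider output: V_out = 5.83 × 0.4882 = 2.846 V.

V_out ≈ 2.85 V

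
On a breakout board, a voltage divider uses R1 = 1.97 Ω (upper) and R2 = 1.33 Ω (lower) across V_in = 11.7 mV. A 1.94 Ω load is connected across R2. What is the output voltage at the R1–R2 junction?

V_out ≈ 3.35 mV

First combine the lower leg with the load: R2 ‖ R_L = 0.7891 Ω.
Voltage divider with the loaded lower leg: V_out = 11.7 × 0.7891/(1.97 + 0.7891) = 11.7 × 0.2860 = 3.346 mV.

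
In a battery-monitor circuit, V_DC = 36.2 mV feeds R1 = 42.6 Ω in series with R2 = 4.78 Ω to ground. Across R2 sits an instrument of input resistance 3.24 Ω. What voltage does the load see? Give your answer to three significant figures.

V_out ≈ 1.57 mV

First combine the lower leg with the load: R2 ‖ R_L = 1.931 Ω.
Now apply the divider: V_out = 36.2 × 0.04336 = 1.570 mV.
(Unloaded it would be 3.65 mV; the load pulls it down.)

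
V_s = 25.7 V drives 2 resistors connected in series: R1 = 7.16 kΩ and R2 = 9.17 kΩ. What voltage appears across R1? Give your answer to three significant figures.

V ≈ 11.3 V

Series total: ΣR = 7.16 + 9.17 = 16.33 kΩ.
Voltage divider: V = V_s · (7.160 / 16.33) = 25.7 × 0.4385 = 11.27 V.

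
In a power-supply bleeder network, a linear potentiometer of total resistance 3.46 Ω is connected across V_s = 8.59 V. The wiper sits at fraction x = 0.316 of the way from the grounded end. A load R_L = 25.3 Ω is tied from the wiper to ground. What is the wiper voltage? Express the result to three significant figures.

The pot divides into 2.367 Ω above the wiper and 1.093 Ω below.
(x·R_p) ‖ R_L = 1.048 Ω.
Loaded-divider output: V_out = 8.59 × 0.3069 = 2.637 V.

V_out ≈ 2.64 V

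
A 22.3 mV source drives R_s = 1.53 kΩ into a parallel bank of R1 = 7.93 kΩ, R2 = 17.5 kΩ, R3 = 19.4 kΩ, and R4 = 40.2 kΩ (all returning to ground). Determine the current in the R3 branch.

I ≈ 0.823 µA

Equivalent of the parallel group: R_p = 3.851 kΩ.
Node voltage V_A = V_supply · R_p/(R_s + R_p) = 22.3 × 0.7157 = 15.96 mV.
Branch current I = V_A/R3 = 15.96/19.4 = 0.8227 µA.
(Equivalently: I_total = 4.144 µA, then current-divider fraction G_k/ΣG = 0.1985.)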